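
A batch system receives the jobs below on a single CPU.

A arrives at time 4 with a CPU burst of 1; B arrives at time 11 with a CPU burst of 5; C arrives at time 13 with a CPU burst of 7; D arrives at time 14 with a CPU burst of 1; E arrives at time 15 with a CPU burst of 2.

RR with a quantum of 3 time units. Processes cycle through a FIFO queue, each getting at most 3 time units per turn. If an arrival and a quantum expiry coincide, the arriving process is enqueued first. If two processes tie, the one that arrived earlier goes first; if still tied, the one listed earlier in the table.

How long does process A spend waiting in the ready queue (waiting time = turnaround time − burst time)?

0

Timeline: | idle 0-4 | A 4-5 | idle 5-11 | B 11-14 | C 14-17 | D 17-18 | B 18-20 | E 20-22 | C 22-26 |
Completion: A=5  B=20  C=26  D=18  E=22
Turnaround (C−A): A=1  B=9  C=13  D=4  E=7
Waiting(A) = turnaround − burst = 1 − 1 = 0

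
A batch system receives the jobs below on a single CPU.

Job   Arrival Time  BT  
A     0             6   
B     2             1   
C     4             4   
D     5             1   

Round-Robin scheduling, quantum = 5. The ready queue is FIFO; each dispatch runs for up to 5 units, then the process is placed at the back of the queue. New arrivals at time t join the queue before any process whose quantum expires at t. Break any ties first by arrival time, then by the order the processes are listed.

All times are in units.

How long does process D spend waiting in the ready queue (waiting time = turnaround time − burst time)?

5

Gantt: | A 0-5 | B 5-6 | C 6-10 | D 10-11 | A 11-12 |
Completion: A=12  B=6  C=10  D=11
Turnaround (C−A): A=12  B=4  C=6  D=6
Waiting(D) = turnaround − burst = 6 − 1 = 5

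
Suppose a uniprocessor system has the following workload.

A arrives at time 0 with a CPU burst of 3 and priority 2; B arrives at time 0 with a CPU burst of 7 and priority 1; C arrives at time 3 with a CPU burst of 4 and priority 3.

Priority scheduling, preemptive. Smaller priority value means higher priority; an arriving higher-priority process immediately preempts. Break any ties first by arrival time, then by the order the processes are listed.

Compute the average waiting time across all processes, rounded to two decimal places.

4.67

Schedule: | B 0-7 | A 7-10 | C 10-14 |
Completion: A=10  B=7  C=14
Turnaround (C−A): A=10  B=7  C=11
Waiting times: A=7, B=0, C=7
Average waiting = (7+0+7) / 3 = 14/3 = 4.67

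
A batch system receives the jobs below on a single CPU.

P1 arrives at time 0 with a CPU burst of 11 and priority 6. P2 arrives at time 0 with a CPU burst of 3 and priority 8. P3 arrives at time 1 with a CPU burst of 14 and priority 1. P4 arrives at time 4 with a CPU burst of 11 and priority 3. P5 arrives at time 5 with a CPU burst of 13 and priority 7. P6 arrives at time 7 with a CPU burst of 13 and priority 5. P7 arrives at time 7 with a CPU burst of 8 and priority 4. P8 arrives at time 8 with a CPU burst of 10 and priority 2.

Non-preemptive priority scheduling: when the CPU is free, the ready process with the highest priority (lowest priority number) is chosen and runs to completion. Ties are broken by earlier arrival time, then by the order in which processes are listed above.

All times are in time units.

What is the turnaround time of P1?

11

Schedule: | P1 0-11 | P3 11-25 | P8 25-35 | P4 35-46 | P7 46-54 | P6 54-67 | P5 67-80 | P2 80-83 |
Completion: P1=11  P2=83  P3=25  P4=46  P5=80  P6=67  P7=54  P8=35
Turnaround(P1) = completion − arrival = 11 − 0 = 11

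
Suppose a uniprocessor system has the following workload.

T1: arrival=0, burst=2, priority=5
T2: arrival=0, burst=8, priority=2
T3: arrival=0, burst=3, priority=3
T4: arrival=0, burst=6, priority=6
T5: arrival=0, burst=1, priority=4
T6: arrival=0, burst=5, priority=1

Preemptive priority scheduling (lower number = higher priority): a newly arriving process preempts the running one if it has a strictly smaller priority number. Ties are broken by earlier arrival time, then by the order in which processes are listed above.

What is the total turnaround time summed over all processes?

Gantt: | T6 0-5 | T2 5-13 | T3 13-16 | T5 16-17 | T1 17-19 | T4 19-25 |
Completion: T1=19  T2=13  T3=16  T4=25  T5=17  T6=5
Turnaround = completion − arrival: T1=19, T2=13, T3=16, T4=25, T5=17, T6=5
Total turnaround = 19 + 13 + 16 + 25 + 17 + 5 = 95

95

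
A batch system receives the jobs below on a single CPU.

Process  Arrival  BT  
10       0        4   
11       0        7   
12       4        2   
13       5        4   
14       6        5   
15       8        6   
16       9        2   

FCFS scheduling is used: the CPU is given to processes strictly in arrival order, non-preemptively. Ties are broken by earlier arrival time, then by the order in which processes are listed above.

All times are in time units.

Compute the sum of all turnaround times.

93

Gantt: | 10 0-4 | 11 4-11 | 12 11-13 | 13 13-17 | 14 17-22 | 15 22-28 | 16 28-30 |
Completion: 10=4  11=11  12=13  13=17  14=22  15=28  16=30
Turnaround (C−A): 10=4  11=11  12=9  13=12  14=16  15=20  16=21
Turnaround = completion − arrival: 10=4, 11=11, 12=9, 13=12, 14=16, 15=20, 16=21
Total turnaround = 4 + 11 + 9 + 12 + 16 + 20 + 21 = 93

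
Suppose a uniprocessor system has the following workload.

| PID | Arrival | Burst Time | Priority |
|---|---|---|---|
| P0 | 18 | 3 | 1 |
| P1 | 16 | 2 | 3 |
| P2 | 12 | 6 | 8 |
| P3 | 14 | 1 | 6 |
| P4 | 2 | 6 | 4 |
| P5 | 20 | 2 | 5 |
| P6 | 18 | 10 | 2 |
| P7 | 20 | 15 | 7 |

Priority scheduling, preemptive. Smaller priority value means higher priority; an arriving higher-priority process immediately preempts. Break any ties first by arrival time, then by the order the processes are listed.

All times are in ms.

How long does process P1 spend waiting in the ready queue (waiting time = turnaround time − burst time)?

0

Gantt: | idle 0-2 | P4 2-8 | idle 8-12 | P2 12-14 | P3 14-15 | P2 15-16 | P1 16-18 | P0 18-21 | P6 21-31 | P5 31-33 | P7 33-48 | P2 48-51 |
Completion: P0=21  P1=18  P2=51  P3=15  P4=8  P5=33  P6=31  P7=48
Turnaround (C−A): P0=3  P1=2  P2=39  P3=1  P4=6  P5=13  P6=13  P7=28
Waiting(P1) = turnaround − burst = 2 − 2 = 0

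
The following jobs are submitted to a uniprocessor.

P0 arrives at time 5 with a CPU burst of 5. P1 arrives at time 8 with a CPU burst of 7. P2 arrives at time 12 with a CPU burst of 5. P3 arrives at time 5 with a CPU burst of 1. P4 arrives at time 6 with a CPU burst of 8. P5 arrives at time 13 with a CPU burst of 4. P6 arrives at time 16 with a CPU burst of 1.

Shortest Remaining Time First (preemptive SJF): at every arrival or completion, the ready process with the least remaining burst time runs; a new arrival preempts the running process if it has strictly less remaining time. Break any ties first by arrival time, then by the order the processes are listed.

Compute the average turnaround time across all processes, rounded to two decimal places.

Timeline: | idle 0-5 | P3 5-6 | P0 6-11 | P1 11-12 | P2 12-17 | P6 17-18 | P5 18-22 | P1 22-28 | P4 28-36 |
Completion: P0=11  P1=28  P2=17  P3=6  P4=36  P5=22  P6=18
Turnaround (C−A): P0=6  P1=20  P2=5  P3=1  P4=30  P5=9  P6=2
Turnaround times: P0=6, P1=20, P2=5, P3=1, P4=30, P5=9, P6=2
Average turnaround = (6+20+5+1+30+9+2) / 7 = 73/7 = 10.43

10.43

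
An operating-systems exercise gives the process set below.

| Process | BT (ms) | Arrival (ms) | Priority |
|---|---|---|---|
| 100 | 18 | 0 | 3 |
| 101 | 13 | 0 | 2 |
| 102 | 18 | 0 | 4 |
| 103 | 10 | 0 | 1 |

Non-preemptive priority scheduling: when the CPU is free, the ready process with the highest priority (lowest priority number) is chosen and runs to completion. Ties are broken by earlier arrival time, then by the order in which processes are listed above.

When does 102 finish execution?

Schedule: | 103 0-10 | 101 10-23 | 100 23-41 | 102 41-59 |
Completion: 100=41  101=23  102=59  103=10
Turnaround (C−A): 100=41  101=23  102=59  103=10

59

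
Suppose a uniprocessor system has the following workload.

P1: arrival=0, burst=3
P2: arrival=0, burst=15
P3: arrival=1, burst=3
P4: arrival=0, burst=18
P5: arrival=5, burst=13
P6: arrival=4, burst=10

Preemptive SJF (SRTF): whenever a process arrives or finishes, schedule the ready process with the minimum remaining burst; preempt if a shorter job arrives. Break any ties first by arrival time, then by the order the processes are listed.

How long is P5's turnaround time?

24

Gantt: | P1 0-3 | P3 3-6 | P6 6-16 | P5 16-29 | P2 29-44 | P4 44-62 |
Completion: P1=3  P2=44  P3=6  P4=62  P5=29  P6=16
Turnaround(P5) = completion − arrival = 29 − 5 = 24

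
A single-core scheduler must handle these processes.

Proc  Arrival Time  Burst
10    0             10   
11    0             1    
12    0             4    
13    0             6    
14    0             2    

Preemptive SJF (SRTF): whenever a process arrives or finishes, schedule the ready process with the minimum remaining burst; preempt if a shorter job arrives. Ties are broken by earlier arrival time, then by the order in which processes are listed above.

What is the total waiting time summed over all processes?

24

Schedule: | 11 0-1 | 14 1-3 | 12 3-7 | 13 7-13 | 10 13-23 |
Completion: 10=23  11=1  12=7  13=13  14=3
Turnaround (C−A): 10=23  11=1  12=7  13=13  14=3
Waiting = turnaround − burst: 10=13, 11=0, 12=3, 13=7, 14=1
Total waiting = 13 + 0 + 3 + 7 + 1 = 24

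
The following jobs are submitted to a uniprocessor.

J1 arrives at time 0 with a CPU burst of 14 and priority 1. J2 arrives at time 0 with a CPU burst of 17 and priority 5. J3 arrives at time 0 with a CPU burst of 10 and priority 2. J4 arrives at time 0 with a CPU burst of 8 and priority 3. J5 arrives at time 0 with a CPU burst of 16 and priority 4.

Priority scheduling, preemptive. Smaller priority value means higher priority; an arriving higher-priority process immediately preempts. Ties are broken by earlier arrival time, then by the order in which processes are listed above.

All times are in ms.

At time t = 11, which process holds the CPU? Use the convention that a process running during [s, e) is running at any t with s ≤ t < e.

J1

Timeline: | J1 0-14 | J3 14-24 | J4 24-32 | J5 32-48 | J2 48-65 |
Completion: J1=14  J2=65  J3=24  J4=32  J5=48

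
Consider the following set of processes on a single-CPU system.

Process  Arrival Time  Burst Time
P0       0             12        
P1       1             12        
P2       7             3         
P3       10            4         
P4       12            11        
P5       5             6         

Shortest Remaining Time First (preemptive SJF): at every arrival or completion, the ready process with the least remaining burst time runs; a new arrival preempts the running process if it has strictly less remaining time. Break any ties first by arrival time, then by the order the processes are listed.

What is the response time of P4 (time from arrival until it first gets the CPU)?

Gantt: | P0 0-5 | P5 5-7 | P2 7-10 | P5 10-14 | P3 14-18 | P0 18-25 | P4 25-36 | P1 36-48 |
Completion: P0=25  P1=48  P2=10  P3=18  P4=36  P5=14
Response(P4) = first start − arrival = 25 − 12 = 13

13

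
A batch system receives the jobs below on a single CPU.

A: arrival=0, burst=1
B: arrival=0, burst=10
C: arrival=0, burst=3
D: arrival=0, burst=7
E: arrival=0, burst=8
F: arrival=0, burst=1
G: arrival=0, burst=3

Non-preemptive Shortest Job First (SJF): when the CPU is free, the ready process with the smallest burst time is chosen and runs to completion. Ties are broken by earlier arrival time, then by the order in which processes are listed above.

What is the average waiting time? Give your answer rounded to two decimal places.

7.71

Gantt: | A 0-1 | F 1-2 | C 2-5 | G 5-8 | D 8-15 | E 15-23 | B 23-33 |
Completion: A=1  B=33  C=5  D=15  E=23  F=2  G=8
Waiting times: A=0, B=23, C=2, D=8, E=15, F=1, G=5
Average waiting = (0+23+2+8+15+1+5) / 7 = 54/7 = 7.71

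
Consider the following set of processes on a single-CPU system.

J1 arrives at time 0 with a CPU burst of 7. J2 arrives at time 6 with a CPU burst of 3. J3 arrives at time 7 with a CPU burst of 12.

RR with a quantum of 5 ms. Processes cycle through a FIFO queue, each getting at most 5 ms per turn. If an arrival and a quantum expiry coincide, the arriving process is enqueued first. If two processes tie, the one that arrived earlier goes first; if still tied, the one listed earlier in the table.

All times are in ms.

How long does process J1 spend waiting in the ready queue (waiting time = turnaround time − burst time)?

0

Timeline: | J1 0-7 | J2 7-10 | J3 10-22 |
Completion: J1=7  J2=10  J3=22
Turnaround (C−A): J1=7  J2=4  J3=15
Waiting(J1) = turnaround − burst = 7 − 7 = 0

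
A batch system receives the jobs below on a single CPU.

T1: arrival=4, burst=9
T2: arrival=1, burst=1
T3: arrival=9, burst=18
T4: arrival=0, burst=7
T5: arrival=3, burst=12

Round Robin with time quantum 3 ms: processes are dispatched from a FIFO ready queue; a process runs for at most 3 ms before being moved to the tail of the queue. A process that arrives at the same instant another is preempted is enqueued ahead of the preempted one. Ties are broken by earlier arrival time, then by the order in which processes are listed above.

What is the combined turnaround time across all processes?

121

Timeline: | T4 0-3 | T2 3-4 | T5 4-7 | T4 7-10 | T1 10-13 | T5 13-16 | T3 16-19 | T4 19-20 | T1 20-23 | T5 23-26 | T3 26-29 | T1 29-32 | T5 32-35 | T3 35-47 |
Completion: T1=32  T2=4  T3=47  T4=20  T5=35
Turnaround (C−A): T1=28  T2=3  T3=38  T4=20  T5=32
Turnaround = completion − arrival: T1=28, T2=3, T3=38, T4=20, T5=32
Total turnaround = 28 + 3 + 38 + 20 + 32 = 121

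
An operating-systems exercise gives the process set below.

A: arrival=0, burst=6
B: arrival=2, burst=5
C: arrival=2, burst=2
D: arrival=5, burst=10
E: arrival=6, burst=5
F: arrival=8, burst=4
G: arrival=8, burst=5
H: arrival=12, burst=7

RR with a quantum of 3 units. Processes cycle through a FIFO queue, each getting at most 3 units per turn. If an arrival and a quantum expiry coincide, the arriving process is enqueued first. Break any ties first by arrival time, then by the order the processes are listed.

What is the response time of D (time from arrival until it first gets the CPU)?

6

Timeline: | A 0-3 | B 3-6 | C 6-8 | A 8-11 | D 11-14 | E 14-17 | B 17-19 | F 19-22 | G 22-25 | H 25-28 | D 28-31 | E 31-33 | F 33-34 | G 34-36 | H 36-39 | D 39-42 | H 42-43 | D 43-44 |
Completion: A=11  B=19  C=8  D=44  E=33  F=34  G=36  H=43
Response(D) = first start − arrival = 11 − 5 = 6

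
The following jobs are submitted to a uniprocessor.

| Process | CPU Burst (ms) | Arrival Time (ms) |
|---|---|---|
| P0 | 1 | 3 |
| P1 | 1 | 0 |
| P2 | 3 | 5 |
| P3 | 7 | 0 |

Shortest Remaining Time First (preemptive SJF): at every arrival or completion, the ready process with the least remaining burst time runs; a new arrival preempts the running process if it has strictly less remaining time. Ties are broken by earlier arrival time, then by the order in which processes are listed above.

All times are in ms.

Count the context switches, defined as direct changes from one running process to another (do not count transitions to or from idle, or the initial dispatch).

5

Gantt: | P1 0-1 | P3 1-3 | P0 3-4 | P3 4-5 | P2 5-8 | P3 8-12 |
Completion: P0=4  P1=1  P2=8  P3=12
Turnaround (C−A): P0=1  P1=1  P2=3  P3=12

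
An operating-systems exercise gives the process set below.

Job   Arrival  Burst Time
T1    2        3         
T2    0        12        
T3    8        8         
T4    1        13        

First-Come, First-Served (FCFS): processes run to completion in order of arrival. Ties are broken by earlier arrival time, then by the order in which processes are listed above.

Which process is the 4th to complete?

Timeline: | T2 0-12 | T4 12-25 | T1 25-28 | T3 28-36 |
Completion: T1=28  T2=12  T3=36  T4=25
Finish order: T2 → T4 → T1 → T3

T3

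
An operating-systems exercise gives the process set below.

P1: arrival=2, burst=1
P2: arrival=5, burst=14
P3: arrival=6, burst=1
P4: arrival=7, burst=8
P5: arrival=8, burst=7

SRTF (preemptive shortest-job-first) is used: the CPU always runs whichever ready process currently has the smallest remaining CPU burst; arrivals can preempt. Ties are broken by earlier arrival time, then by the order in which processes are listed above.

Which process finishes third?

Gantt: | idle 0-2 | P1 2-3 | idle 3-5 | P2 5-6 | P3 6-7 | P4 7-15 | P5 15-22 | P2 22-35 |
Completion: P1=3  P2=35  P3=7  P4=15  P5=22
Turnaround (C−A): P1=1  P2=30  P3=1  P4=8  P5=14
Finish order: P1 → P3 → P4 → P5 → P2

P4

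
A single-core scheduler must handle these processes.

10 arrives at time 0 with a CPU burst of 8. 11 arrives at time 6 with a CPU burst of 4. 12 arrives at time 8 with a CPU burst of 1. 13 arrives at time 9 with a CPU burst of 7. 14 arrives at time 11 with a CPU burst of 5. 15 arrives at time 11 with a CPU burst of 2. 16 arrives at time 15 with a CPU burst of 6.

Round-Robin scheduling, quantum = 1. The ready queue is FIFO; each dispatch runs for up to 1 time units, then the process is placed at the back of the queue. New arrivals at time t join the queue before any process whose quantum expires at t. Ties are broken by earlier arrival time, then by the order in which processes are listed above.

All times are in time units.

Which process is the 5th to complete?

Schedule: | 10 0-6 | 11 6-7 | 10 7-8 | 11 8-9 | 12 9-10 | 10 10-11 | 13 11-12 | 11 12-13 | 14 13-14 | 15 14-15 | 13 15-16 | 11 16-17 | 14 17-18 | 16 18-19 | 15 19-20 | 13 20-21 | 14 21-22 | 16 22-23 | 13 23-24 | 14 24-25 | 16 25-26 | 13 26-27 | 14 27-28 | 16 28-29 | 13 29-30 | 16 30-31 | 13 31-32 | 16 32-33 |
Completion: 10=11  11=17  12=10  13=32  14=28  15=20  16=33
Finish order: 12 → 10 → 11 → 15 → 14 → 13 → 16

14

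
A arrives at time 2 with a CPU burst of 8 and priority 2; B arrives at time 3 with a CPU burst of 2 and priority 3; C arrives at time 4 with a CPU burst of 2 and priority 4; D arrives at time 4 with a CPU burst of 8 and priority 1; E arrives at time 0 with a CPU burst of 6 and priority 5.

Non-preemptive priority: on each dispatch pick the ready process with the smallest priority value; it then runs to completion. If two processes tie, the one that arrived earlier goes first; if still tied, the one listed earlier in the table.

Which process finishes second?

Gantt: | E 0-6 | D 6-14 | A 14-22 | B 22-24 | C 24-26 |
Completion: A=22  B=24  C=26  D=14  E=6
Turnaround (C−A): A=20  B=21  C=22  D=10  E=6
Finish order: E → D → A → B → C

D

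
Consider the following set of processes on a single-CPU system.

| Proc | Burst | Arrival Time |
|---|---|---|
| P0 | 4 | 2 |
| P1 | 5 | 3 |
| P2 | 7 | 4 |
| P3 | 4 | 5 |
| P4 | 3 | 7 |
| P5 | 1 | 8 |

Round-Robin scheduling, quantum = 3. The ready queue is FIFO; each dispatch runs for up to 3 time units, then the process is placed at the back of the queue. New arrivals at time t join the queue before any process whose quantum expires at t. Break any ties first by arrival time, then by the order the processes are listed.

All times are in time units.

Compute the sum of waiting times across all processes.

71

Schedule: | idle 0-2 | P0 2-5 | P1 5-8 | P2 8-11 | P3 11-14 | P0 14-15 | P4 15-18 | P5 18-19 | P1 19-21 | P2 21-24 | P3 24-25 | P2 25-26 |
Completion: P0=15  P1=21  P2=26  P3=25  P4=18  P5=19
Turnaround (C−A): P0=13  P1=18  P2=22  P3=20  P4=11  P5=11
Waiting = turnaround − burst: P0=9, P1=13, P2=15, P3=16, P4=8, P5=10
Total waiting = 9 + 13 + 15 + 16 + 8 + 10 = 71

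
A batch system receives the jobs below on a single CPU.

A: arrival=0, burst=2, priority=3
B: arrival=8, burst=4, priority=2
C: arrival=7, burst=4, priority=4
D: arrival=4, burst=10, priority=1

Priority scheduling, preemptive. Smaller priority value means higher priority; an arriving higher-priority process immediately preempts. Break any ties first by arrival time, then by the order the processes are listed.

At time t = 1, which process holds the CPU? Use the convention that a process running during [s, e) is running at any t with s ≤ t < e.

A

Gantt: | A 0-2 | idle 2-4 | D 4-14 | B 14-18 | C 18-22 |
Completion: A=2  B=18  C=22  D=14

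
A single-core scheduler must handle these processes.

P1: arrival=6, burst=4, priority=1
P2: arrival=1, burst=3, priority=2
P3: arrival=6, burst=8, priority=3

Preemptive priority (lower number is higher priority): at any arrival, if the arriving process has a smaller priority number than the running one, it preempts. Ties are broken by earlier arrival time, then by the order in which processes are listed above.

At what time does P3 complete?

18

Gantt: | idle 0-1 | P2 1-4 | idle 4-6 | P1 6-10 | P3 10-18 |
Completion: P1=10  P2=4  P3=18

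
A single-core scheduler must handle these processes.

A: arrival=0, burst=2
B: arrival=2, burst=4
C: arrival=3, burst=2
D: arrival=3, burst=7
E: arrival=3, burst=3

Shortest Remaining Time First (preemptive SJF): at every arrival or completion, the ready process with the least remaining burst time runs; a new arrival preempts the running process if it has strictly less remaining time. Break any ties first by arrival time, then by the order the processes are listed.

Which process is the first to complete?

Timeline: | A 0-2 | B 2-3 | C 3-5 | B 5-8 | E 8-11 | D 11-18 |
Completion: A=2  B=8  C=5  D=18  E=11
Turnaround (C−A): A=2  B=6  C=2  D=15  E=8
Finish order: A → C → B → E → D

A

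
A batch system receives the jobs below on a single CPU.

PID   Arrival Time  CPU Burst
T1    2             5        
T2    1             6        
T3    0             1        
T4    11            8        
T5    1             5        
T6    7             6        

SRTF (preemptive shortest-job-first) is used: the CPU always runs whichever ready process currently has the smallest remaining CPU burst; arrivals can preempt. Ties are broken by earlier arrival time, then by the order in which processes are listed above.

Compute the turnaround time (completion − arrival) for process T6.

Schedule: | T3 0-1 | T5 1-6 | T1 6-11 | T2 11-17 | T6 17-23 | T4 23-31 |
Completion: T1=11  T2=17  T3=1  T4=31  T5=6  T6=23
Turnaround (C−A): T1=9  T2=16  T3=1  T4=20  T5=5  T6=16
Turnaround(T6) = completion − arrival = 23 − 7 = 16

16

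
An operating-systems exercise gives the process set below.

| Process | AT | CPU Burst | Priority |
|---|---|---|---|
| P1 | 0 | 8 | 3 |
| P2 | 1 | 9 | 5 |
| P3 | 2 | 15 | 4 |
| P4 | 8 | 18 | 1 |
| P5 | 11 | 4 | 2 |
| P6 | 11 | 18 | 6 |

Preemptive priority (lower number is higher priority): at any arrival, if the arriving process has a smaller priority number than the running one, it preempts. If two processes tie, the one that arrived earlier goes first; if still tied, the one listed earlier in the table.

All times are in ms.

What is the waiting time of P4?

Gantt: | P1 0-8 | P4 8-26 | P5 26-30 | P3 30-45 | P2 45-54 | P6 54-72 |
Completion: P1=8  P2=54  P3=45  P4=26  P5=30  P6=72
Waiting(P4) = turnaround − burst = 18 − 18 = 0

0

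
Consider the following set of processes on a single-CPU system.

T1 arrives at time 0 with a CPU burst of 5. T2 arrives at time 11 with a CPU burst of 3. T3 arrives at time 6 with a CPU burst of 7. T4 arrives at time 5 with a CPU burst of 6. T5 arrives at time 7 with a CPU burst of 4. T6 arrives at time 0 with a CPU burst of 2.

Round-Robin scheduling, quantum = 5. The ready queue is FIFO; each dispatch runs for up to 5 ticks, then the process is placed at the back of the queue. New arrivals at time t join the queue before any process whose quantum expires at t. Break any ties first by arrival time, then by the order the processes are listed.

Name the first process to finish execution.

T1

Gantt: | T1 0-5 | T6 5-7 | T4 7-12 | T3 12-17 | T5 17-21 | T2 21-24 | T4 24-25 | T3 25-27 |
Completion: T1=5  T2=24  T3=27  T4=25  T5=21  T6=7
Finish order: T1 → T6 → T5 → T2 → T4 → T3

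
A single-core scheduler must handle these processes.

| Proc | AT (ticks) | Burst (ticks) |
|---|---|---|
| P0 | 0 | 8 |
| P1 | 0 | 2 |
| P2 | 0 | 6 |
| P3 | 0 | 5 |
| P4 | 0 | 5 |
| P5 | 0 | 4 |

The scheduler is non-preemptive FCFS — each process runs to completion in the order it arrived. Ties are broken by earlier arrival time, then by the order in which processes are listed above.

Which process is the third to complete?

P2

Gantt: | P0 0-8 | P1 8-10 | P2 10-16 | P3 16-21 | P4 21-26 | P5 26-30 |
Completion: P0=8  P1=10  P2=16  P3=21  P4=26  P5=30
Finish order: P0 → P1 → P2 → P3 → P4 → P5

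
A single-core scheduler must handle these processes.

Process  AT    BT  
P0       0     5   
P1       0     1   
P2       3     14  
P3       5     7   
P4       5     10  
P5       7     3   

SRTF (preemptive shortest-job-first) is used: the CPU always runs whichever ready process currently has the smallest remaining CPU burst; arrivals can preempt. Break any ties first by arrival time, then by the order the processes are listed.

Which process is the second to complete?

Schedule: | P1 0-1 | P0 1-6 | P3 6-7 | P5 7-10 | P3 10-16 | P4 16-26 | P2 26-40 |
Completion: P0=6  P1=1  P2=40  P3=16  P4=26  P5=10
Turnaround (C−A): P0=6  P1=1  P2=37  P3=11  P4=21  P5=3
Finish order: P1 → P0 → P5 → P3 → P4 → P2

P0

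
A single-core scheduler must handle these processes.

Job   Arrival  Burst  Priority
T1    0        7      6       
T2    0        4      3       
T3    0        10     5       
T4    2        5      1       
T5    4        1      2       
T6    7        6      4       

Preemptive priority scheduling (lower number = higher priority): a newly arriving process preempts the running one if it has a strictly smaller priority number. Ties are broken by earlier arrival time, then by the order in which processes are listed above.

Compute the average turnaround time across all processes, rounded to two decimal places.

Timeline: | T2 0-2 | T4 2-7 | T5 7-8 | T2 8-10 | T6 10-16 | T3 16-26 | T1 26-33 |
Completion: T1=33  T2=10  T3=26  T4=7  T5=8  T6=16
Turnaround (C−A): T1=33  T2=10  T3=26  T4=5  T5=4  T6=9
Turnaround times: T1=33, T2=10, T3=26, T4=5, T5=4, T6=9
Average turnaround = (33+10+26+5+4+9) / 6 = 87/6 = 14.50

14.50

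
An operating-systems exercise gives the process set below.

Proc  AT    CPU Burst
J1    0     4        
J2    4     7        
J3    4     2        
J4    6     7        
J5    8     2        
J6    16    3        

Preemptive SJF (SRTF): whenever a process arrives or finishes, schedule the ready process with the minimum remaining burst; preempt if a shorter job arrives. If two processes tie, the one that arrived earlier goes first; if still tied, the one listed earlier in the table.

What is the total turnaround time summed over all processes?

Schedule: | J1 0-4 | J3 4-6 | J2 6-8 | J5 8-10 | J2 10-15 | J4 15-16 | J6 16-19 | J4 19-25 |
Completion: J1=4  J2=15  J3=6  J4=25  J5=10  J6=19
Turnaround (C−A): J1=4  J2=11  J3=2  J4=19  J5=2  J6=3
Turnaround = completion − arrival: J1=4, J2=11, J3=2, J4=19, J5=2, J6=3
Total turnaround = 4 + 11 + 2 + 19 + 2 + 3 = 41

41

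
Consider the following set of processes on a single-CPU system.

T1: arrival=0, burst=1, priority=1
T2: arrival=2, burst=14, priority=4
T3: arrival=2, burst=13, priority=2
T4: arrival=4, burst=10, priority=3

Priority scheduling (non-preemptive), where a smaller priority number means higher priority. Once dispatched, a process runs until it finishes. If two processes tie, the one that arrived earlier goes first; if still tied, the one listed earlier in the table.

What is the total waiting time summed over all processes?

34

Timeline: | T1 0-1 | idle 1-2 | T3 2-15 | T4 15-25 | T2 25-39 |
Completion: T1=1  T2=39  T3=15  T4=25
Turnaround (C−A): T1=1  T2=37  T3=13  T4=21
Waiting = turnaround − burst: T1=0, T2=23, T3=0, T4=11
Total waiting = 0 + 23 + 0 + 11 = 34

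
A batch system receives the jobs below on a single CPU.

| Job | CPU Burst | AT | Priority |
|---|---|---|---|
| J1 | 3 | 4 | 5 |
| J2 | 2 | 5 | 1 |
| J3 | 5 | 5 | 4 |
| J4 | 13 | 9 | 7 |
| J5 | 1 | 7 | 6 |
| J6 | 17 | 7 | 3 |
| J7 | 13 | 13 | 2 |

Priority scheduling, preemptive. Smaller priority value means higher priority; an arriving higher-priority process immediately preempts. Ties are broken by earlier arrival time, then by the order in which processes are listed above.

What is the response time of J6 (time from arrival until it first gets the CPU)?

Schedule: | idle 0-4 | J1 4-5 | J2 5-7 | J6 7-13 | J7 13-26 | J6 26-37 | J3 37-42 | J1 42-44 | J5 44-45 | J4 45-58 |
Completion: J1=44  J2=7  J3=42  J4=58  J5=45  J6=37  J7=26
Turnaround (C−A): J1=40  J2=2  J3=37  J4=49  J5=38  J6=30  J7=13
Response(J6) = first start − arrival = 7 − 7 = 0

0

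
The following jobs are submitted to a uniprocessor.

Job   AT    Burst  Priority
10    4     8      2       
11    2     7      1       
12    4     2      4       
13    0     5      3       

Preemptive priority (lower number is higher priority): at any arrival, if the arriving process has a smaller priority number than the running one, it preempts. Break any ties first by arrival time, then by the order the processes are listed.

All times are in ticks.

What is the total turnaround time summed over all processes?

58

Gantt: | 13 0-2 | 11 2-9 | 10 9-17 | 13 17-20 | 12 20-22 |
Completion: 10=17  11=9  12=22  13=20
Turnaround (C−A): 10=13  11=7  12=18  13=20
Turnaround = completion − arrival: 10=13, 11=7, 12=18, 13=20
Total turnaround = 13 + 7 + 18 + 20 = 58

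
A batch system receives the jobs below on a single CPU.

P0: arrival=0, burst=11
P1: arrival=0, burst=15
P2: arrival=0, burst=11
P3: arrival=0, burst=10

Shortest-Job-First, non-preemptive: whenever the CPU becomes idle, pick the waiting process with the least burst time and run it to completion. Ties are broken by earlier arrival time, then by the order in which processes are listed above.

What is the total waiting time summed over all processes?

Timeline: | P3 0-10 | P0 10-21 | P2 21-32 | P1 32-47 |
Completion: P0=21  P1=47  P2=32  P3=10
Turnaround (C−A): P0=21  P1=47  P2=32  P3=10
Waiting = turnaround − burst: P0=10, P1=32, P2=21, P3=0
Total waiting = 10 + 32 + 21 + 0 = 63

63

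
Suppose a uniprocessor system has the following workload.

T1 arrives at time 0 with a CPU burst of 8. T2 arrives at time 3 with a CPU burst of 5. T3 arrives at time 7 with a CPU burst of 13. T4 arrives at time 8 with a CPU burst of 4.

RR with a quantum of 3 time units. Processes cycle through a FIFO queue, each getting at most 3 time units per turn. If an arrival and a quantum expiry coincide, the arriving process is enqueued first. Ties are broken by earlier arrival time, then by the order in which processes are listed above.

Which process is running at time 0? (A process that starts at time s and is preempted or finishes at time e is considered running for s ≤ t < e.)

T1

Timeline: | T1 0-3 | T2 3-6 | T1 6-9 | T2 9-11 | T3 11-14 | T4 14-17 | T1 17-19 | T3 19-22 | T4 22-23 | T3 23-30 |
Completion: T1=19  T2=11  T3=30  T4=23
Turnaround (C−A): T1=19  T2=8  T3=23  T4=15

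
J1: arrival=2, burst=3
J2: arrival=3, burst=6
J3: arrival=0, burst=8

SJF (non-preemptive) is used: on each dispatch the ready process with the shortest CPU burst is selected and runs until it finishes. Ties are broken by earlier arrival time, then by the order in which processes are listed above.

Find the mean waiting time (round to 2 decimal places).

4.67

Schedule: | J3 0-8 | J1 8-11 | J2 11-17 |
Completion: J1=11  J2=17  J3=8
Waiting times: J1=6, J2=8, J3=0
Average waiting = (6+8+0) / 3 = 14/3 = 4.67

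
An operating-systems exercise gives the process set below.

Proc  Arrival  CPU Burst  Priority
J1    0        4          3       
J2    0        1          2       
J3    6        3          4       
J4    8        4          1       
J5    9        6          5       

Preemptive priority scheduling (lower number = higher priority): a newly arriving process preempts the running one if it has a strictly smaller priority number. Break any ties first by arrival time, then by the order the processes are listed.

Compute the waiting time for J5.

4

Schedule: | J2 0-1 | J1 1-5 | idle 5-6 | J3 6-8 | J4 8-12 | J3 12-13 | J5 13-19 |
Completion: J1=5  J2=1  J3=13  J4=12  J5=19
Turnaround (C−A): J1=5  J2=1  J3=7  J4=4  J5=10
Waiting(J5) = turnaround − burst = 10 − 6 = 4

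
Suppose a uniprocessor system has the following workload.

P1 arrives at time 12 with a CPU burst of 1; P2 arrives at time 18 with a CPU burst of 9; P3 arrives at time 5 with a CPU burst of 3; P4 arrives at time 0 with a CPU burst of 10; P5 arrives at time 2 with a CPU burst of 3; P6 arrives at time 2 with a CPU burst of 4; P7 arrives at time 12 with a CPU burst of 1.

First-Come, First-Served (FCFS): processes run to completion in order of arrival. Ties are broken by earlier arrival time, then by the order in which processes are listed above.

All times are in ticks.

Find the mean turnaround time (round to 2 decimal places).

Gantt: | P4 0-10 | P5 10-13 | P6 13-17 | P3 17-20 | P1 20-21 | P7 21-22 | P2 22-31 |
Completion: P1=21  P2=31  P3=20  P4=10  P5=13  P6=17  P7=22
Turnaround times: P1=9, P2=13, P3=15, P4=10, P5=11, P6=15, P7=10
Average turnaround = (9+13+15+10+11+15+10) / 7 = 83/7 = 11.86

11.86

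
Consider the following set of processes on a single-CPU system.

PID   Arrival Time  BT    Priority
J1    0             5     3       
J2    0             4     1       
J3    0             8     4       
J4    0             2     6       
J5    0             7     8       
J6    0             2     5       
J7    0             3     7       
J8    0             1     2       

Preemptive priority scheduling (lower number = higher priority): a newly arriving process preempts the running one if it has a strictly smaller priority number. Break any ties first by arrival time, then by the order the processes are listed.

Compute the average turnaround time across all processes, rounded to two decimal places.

17.00

Schedule: | J2 0-4 | J8 4-5 | J1 5-10 | J3 10-18 | J6 18-20 | J4 20-22 | J7 22-25 | J5 25-32 |
Completion: J1=10  J2=4  J3=18  J4=22  J5=32  J6=20  J7=25  J8=5
Turnaround times: J1=10, J2=4, J3=18, J4=22, J5=32, J6=20, J7=25, J8=5
Average turnaround = (10+4+18+22+32+20+25+5) / 8 = 136/8 = 17.00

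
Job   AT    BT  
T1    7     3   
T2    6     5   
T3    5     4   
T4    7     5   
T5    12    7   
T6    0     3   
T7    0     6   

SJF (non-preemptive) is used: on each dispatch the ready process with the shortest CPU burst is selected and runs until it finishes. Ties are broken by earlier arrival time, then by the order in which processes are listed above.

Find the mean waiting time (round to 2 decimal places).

Schedule: | T6 0-3 | T7 3-9 | T1 9-12 | T3 12-16 | T2 16-21 | T4 21-26 | T5 26-33 |
Completion: T1=12  T2=21  T3=16  T4=26  T5=33  T6=3  T7=9
Turnaround (C−A): T1=5  T2=15  T3=11  T4=19  T5=21  T6=3  T7=9
Waiting times: T1=2, T2=10, T3=7, T4=14, T5=14, T6=0, T7=3
Average waiting = (2+10+7+14+14+0+3) / 7 = 50/7 = 7.14

7.14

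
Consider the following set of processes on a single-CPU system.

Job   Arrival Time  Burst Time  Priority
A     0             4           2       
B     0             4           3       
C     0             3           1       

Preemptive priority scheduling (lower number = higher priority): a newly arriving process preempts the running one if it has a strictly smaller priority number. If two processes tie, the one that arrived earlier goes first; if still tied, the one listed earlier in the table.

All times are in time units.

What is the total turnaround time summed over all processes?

21

Schedule: | C 0-3 | A 3-7 | B 7-11 |
Completion: A=7  B=11  C=3
Turnaround = completion − arrival: A=7, B=11, C=3
Total turnaround = 7 + 11 + 3 = 21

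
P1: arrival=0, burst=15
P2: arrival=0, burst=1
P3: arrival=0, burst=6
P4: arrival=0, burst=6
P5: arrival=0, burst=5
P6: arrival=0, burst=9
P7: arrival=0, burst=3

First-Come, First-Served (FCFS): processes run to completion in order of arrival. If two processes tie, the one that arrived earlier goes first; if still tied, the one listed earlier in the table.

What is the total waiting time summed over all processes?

Gantt: | P1 0-15 | P2 15-16 | P3 16-22 | P4 22-28 | P5 28-33 | P6 33-42 | P7 42-45 |
Completion: P1=15  P2=16  P3=22  P4=28  P5=33  P6=42  P7=45
Waiting = turnaround − burst: P1=0, P2=15, P3=16, P4=22, P5=28, P6=33, P7=42
Total waiting = 0 + 15 + 16 + 22 + 28 + 33 + 42 = 156

156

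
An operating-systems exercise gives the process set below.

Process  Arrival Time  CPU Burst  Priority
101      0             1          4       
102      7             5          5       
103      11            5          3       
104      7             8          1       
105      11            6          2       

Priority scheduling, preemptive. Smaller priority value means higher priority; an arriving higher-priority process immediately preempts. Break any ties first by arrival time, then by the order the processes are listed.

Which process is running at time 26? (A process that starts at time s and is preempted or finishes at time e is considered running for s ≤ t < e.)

102

Gantt: | 101 0-1 | idle 1-7 | 104 7-15 | 105 15-21 | 103 21-26 | 102 26-31 |
Completion: 101=1  102=31  103=26  104=15  105=21
Turnaround (C−A): 101=1  102=24  103=15  104=8  105=10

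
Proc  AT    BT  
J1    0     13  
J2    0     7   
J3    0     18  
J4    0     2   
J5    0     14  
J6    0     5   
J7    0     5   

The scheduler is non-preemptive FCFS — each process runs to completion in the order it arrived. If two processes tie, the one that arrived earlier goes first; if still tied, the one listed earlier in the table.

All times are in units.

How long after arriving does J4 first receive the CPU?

38

Timeline: | J1 0-13 | J2 13-20 | J3 20-38 | J4 38-40 | J5 40-54 | J6 54-59 | J7 59-64 |
Completion: J1=13  J2=20  J3=38  J4=40  J5=54  J6=59  J7=64
Turnaround (C−A): J1=13  J2=20  J3=38  J4=40  J5=54  J6=59  J7=64
Response(J4) = first start − arrival = 38 − 0 = 38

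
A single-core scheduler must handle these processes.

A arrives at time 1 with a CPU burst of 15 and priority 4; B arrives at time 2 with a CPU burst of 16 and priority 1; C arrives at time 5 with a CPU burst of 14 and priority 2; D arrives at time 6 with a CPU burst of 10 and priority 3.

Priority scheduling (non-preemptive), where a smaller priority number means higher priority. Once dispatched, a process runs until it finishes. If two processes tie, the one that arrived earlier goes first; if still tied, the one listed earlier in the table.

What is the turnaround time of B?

30

Timeline: | idle 0-1 | A 1-16 | B 16-32 | C 32-46 | D 46-56 |
Completion: A=16  B=32  C=46  D=56
Turnaround (C−A): A=15  B=30  C=41  D=50
Turnaround(B) = completion − arrival = 32 − 2 = 30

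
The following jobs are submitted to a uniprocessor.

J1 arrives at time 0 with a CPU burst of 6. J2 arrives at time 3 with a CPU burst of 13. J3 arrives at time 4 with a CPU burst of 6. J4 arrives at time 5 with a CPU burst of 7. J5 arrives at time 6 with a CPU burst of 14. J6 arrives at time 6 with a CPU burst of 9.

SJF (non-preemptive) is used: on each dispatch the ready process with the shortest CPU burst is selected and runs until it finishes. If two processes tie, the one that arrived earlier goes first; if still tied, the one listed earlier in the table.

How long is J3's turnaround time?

Timeline: | J1 0-6 | J3 6-12 | J4 12-19 | J6 19-28 | J2 28-41 | J5 41-55 |
Completion: J1=6  J2=41  J3=12  J4=19  J5=55  J6=28
Turnaround(J3) = completion − arrival = 12 − 4 = 8

8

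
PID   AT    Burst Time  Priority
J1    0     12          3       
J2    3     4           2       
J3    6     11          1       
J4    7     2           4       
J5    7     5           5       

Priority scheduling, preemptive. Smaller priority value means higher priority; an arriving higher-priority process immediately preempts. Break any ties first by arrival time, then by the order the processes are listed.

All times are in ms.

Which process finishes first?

Gantt: | J1 0-3 | J2 3-6 | J3 6-17 | J2 17-18 | J1 18-27 | J4 27-29 | J5 29-34 |
Completion: J1=27  J2=18  J3=17  J4=29  J5=34
Turnaround (C−A): J1=27  J2=15  J3=11  J4=22  J5=27
Finish order: J3 → J2 → J1 → J4 → J5

J3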